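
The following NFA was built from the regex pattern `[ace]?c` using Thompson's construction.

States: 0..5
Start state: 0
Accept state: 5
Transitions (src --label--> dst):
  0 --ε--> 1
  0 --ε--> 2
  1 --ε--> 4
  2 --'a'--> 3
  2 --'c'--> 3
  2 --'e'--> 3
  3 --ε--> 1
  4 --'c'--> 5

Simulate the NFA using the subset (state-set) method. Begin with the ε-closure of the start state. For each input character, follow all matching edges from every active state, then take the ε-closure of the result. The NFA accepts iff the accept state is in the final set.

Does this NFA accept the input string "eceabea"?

initial (ε-close {0}): {0,1,2,4}
'e' @ 1: {1,3,4}
'c' @ 2: {5}  [accepting]
'e' @ 3: {}  — dead — no transitions
rest 'abea' ignored (set empty)
after full input: {}  (accept=5 not in)

Answer: REJECT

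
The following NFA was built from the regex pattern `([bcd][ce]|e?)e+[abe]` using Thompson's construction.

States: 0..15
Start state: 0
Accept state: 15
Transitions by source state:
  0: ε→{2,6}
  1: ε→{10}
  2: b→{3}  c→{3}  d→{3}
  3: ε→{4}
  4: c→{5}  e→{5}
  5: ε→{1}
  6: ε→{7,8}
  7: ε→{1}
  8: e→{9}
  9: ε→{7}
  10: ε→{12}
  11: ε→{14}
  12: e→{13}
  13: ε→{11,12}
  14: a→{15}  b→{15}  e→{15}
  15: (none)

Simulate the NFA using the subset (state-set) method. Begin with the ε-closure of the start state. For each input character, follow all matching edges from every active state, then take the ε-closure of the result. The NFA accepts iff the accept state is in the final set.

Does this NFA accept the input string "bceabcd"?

initial (ε-close {0}): {0,1,2,6,7,8,10,12}
'b' @ 1: {3,4}
'c' @ 2: {1,5,10,12}
'e' @ 3: {11,12,13,14}
'a' @ 4: {15}  ✓accept
'b' @ 5: {}  — state set empty
rest 'cd' ignored (set empty)
final: {}; accept 15 not in set

Answer: REJECT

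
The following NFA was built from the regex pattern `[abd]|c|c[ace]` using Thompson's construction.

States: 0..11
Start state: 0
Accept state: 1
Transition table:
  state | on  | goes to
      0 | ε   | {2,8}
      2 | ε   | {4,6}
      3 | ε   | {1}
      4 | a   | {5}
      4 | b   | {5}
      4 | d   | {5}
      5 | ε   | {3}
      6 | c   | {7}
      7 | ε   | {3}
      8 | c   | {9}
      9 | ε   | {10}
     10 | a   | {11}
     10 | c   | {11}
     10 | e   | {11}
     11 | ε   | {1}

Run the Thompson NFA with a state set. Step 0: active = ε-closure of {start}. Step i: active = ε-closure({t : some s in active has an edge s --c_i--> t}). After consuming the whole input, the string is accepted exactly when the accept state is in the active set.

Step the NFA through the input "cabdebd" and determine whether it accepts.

Answer: REJECT

Trace:
start: ε-closure({0}) = {0,2,4,6,8}
'c' @ 1: {1,3,7,9,10}  ✓accept
'a' @ 2: {1,11}  ✓accept
'b' @ 3: {}  — no active states
rest 'debd' ignored (set empty)
after full input: {}  (accept=1 not in)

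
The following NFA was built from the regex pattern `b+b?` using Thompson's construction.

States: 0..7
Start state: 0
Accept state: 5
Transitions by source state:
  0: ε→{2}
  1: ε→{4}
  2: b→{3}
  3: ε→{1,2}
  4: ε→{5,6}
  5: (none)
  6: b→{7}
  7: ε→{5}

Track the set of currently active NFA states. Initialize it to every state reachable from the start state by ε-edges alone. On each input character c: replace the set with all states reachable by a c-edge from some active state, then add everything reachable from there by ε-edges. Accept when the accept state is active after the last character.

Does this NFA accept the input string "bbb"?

Answer: ACCEPT

Derivation:
S₀ = ε-closure({0}) = {0,2}
'b' @ 1: {1,2,3,4,5,6}  [accepting]
'b' @ 2: {1,2,3,4,5,6,7}  [accepting]
'b' @ 3: {1,2,3,4,5,6,7}  [accepting]
end set {1,2,3,4,5,6,7} — state 5 in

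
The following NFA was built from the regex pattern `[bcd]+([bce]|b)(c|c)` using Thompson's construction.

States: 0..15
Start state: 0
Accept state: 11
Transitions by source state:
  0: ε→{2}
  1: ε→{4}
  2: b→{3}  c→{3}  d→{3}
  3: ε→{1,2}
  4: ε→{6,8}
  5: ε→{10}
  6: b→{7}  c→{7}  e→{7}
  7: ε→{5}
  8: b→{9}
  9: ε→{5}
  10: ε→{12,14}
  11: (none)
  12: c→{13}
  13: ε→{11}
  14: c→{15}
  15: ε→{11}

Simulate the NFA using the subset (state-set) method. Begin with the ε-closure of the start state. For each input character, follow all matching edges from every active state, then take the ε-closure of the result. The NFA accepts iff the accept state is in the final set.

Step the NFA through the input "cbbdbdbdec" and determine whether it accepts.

Answer: ACCEPT

Trace:
S₀ = ε-closure({0}) = {0,2}
'c' @ 1: {1,2,3,4,6,8}
'b' @ 2: {1,2,3,4,5,6,7,8,9,10,12,14}
'b' @ 3: {1,2,3,4,5,6,7,8,9,10,12,14}
'd' @ 4: {1,2,3,4,6,8}
'b' @ 5: {1,2,3,4,5,6,7,8,9,10,12,14}
'd' @ 6: {1,2,3,4,6,8}
'b' @ 7: {1,2,3,4,5,6,7,8,9,10,12,14}
'd' @ 8: {1,2,3,4,6,8}
'e' @ 9: {5,7,10,12,14}
'c' @ 10: {11,13,15}  (accept∈set)
after full input: {11,13,15}  (accept=11 in)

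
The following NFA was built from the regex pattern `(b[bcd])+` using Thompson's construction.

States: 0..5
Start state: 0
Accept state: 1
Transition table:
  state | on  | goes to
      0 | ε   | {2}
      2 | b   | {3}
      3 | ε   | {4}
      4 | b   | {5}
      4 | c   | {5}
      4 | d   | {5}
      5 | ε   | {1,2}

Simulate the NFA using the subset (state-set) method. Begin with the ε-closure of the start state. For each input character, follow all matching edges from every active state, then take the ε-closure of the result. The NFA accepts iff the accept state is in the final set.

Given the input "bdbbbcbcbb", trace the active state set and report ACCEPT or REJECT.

Answer: ACCEPT

Trace:
start: ε-closure({0}) = {0,2}
'b' @ 1: {3,4}
'd' @ 2: {1,2,5}  (accept∈set)
'b' @ 3: {3,4}
'b' @ 4: {1,2,5}  (accept∈set)
'b' @ 5: {3,4}
'c' @ 6: {1,2,5}  (accept∈set)
'b' @ 7: {3,4}
'c' @ 8: {1,2,5}  (accept∈set)
'b' @ 9: {3,4}
'b' @ 10: {1,2,5}  (accept∈set)
after full input: {1,2,5}  (accept=1 in)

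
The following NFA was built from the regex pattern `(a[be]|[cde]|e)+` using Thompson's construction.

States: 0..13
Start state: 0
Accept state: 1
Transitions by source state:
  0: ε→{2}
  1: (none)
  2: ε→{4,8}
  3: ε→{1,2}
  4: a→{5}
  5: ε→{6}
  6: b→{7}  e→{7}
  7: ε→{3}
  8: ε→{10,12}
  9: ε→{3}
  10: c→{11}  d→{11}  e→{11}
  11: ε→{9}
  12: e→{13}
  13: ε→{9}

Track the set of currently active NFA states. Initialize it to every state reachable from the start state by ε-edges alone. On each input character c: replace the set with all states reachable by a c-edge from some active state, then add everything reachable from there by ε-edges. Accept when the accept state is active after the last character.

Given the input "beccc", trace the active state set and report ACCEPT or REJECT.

Answer: REJECT

Trace:
initial (ε-close {0}): {0,2,4,8,10,12}
'b' @ 1: {}  — no active states
rest 'eccc' ignored (set empty)
end set {} — state 1 not in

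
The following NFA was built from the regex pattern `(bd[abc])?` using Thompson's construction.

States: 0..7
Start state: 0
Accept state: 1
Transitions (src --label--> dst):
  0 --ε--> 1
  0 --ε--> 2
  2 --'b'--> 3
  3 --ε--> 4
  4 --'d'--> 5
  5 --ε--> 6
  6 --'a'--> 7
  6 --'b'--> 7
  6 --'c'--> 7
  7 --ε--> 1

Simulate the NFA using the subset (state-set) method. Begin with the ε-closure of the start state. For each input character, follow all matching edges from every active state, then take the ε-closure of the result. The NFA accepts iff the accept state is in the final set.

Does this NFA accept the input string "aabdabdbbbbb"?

S₀ = ε-closure({0}) = {0,1,2}
'a' @ 1: {}  — dead — no transitions
rest 'abdabdbbbbb' ignored (set empty)
end set {} — state 1 not in

Answer: REJECT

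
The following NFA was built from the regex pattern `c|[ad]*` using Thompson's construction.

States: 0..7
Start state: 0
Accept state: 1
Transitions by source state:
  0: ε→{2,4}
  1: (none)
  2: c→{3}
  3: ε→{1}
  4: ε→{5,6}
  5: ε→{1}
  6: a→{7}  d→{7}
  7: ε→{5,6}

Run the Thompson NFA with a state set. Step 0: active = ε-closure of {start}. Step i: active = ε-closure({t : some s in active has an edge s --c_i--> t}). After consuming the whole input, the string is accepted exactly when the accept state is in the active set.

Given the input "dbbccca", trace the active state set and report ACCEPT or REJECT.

initial (ε-close {0}): {0,1,2,4,5,6}
'd' @ 1: {1,5,6,7}  (accept∈set)
'b' @ 2: {}  — no active states
rest 'bccca' ignored (set empty)
end set {} — state 1 not in

Answer: REJECT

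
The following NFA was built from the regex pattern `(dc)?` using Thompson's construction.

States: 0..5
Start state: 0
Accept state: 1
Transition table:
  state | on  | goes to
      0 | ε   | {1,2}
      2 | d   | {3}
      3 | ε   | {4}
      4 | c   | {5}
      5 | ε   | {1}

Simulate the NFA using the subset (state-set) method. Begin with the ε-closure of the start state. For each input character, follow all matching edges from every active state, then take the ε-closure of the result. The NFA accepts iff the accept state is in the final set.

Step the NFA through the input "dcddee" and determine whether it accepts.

Answer: REJECT

Steps:
S₀ = ε-closure({0}) = {0,1,2}
'd' @ 1: {3,4}
'c' @ 2: {1,5}  [accepting]
'd' @ 3: {}  — dead — no transitions
rest 'dee' ignored (set empty)
end set {} — state 1 not in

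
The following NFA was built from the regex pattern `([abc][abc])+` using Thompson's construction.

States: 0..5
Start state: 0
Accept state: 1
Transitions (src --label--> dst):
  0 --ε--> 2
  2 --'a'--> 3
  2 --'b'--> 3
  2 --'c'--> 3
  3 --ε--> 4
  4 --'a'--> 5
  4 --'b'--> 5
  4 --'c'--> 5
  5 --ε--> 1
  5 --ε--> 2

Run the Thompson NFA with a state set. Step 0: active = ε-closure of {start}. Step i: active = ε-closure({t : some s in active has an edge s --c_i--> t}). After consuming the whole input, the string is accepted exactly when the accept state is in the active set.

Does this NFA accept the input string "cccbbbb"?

S₀ = ε-closure({0}) = {0,2}
'c' @ 1: {3,4}
'c' @ 2: {1,2,5}  ✓accept
'c' @ 3: {3,4}
'b' @ 4: {1,2,5}  ✓accept
'b' @ 5: {3,4}
'b' @ 6: {1,2,5}  ✓accept
'b' @ 7: {3,4}
end set {3,4} — state 1 not in

Answer: REJECT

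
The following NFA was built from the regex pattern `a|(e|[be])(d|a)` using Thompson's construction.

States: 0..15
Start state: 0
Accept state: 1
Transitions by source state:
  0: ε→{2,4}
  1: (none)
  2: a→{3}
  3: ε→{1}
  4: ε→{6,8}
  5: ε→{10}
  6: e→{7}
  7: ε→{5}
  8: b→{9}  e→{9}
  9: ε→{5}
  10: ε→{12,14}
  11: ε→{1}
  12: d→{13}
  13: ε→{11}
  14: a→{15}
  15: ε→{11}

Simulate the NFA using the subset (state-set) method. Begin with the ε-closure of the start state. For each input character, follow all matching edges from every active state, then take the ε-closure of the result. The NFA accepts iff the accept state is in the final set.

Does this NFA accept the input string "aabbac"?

S₀ = ε-closure({0}) = {0,2,4,6,8}
'a' @ 1: {1,3}  (accept∈set)
'a' @ 2: {}  — no active states
rest 'bbac' ignored (set empty)
final: {}; accept 1 not in set

Answer: REJECT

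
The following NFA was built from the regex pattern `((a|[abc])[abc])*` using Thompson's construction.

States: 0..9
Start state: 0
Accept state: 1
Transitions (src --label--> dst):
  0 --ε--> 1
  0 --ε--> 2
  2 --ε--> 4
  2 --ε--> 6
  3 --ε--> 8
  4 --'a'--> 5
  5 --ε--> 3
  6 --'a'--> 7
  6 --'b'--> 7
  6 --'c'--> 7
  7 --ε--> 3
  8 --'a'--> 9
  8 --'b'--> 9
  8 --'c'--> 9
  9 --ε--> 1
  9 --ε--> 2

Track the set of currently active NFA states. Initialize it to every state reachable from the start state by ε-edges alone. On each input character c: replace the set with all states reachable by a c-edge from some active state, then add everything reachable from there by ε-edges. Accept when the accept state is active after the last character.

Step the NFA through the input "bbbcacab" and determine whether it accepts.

Answer: ACCEPT

Derivation:
S₀ = ε-closure({0}) = {0,1,2,4,6}
'b' @ 1: {3,7,8}
'b' @ 2: {1,2,4,6,9}  ✓accept
'b' @ 3: {3,7,8}
'c' @ 4: {1,2,4,6,9}  ✓accept
'a' @ 5: {3,5,7,8}
'c' @ 6: {1,2,4,6,9}  ✓accept
'a' @ 7: {3,5,7,8}
'b' @ 8: {1,2,4,6,9}  ✓accept
after full input: {1,2,4,6,9}  (accept=1 in)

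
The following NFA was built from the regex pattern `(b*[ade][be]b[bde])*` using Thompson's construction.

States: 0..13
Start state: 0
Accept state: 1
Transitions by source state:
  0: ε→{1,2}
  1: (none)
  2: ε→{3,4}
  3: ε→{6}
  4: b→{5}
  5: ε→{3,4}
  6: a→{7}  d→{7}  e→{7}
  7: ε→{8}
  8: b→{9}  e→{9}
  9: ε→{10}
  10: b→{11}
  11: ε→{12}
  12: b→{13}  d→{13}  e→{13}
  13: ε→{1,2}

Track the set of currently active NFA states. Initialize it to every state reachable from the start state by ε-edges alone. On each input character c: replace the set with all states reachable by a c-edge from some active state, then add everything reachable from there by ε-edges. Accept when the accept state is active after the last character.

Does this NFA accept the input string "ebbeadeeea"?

initial (ε-close {0}): {0,1,2,3,4,6}
'e' @ 1: {7,8}
'b' @ 2: {9,10}
'b' @ 3: {11,12}
'e' @ 4: {1,2,3,4,6,13}  (accept∈set)
'a' @ 5: {7,8}
'd' @ 6: {}  — no active states
rest 'eeea' ignored (set empty)
after full input: {}  (accept=1 not in)

Answer: REJECT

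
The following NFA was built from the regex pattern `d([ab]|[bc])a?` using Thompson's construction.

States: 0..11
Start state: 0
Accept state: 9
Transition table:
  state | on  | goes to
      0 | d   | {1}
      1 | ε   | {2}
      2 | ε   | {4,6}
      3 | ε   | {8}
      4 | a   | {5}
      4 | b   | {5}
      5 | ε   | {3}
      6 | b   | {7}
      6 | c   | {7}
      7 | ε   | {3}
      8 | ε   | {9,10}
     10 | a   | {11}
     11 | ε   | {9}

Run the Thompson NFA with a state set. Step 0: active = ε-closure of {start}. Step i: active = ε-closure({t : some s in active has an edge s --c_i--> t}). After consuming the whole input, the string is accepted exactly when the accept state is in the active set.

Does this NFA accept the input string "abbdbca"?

Answer: REJECT

Trace:
start: ε-closure({0}) = {0}
'a' @ 1: {}  — no active states
rest 'bbdbca' ignored (set empty)
after full input: {}  (accept=9 not in)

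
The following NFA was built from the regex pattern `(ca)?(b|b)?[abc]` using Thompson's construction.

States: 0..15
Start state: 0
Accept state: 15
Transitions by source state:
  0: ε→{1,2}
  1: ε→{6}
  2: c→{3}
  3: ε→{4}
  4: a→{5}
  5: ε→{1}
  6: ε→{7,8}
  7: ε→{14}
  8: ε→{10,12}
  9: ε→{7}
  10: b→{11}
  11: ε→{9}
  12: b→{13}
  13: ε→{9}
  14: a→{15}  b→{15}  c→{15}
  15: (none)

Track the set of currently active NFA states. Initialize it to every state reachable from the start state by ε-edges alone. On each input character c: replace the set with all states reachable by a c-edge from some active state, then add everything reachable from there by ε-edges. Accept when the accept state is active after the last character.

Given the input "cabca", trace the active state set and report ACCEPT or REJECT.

Answer: REJECT

Derivation:
start: ε-closure({0}) = {0,1,2,6,7,8,10,12,14}
'c' @ 1: {3,4,15}  (accept∈set)
'a' @ 2: {1,5,6,7,8,10,12,14}
'b' @ 3: {7,9,11,13,14,15}  (accept∈set)
'c' @ 4: {15}  (accept∈set)
'a' @ 5: {}  — state set empty
final: {}; accept 15 not in set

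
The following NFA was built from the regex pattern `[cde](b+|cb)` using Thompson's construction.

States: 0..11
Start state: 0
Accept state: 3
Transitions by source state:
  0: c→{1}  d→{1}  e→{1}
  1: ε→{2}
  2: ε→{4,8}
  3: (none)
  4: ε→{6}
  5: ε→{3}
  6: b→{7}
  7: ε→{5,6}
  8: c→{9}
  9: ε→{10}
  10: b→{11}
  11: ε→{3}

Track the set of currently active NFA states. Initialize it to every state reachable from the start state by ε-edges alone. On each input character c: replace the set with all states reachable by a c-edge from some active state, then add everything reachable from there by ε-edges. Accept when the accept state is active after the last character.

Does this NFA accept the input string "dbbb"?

S₀ = ε-closure({0}) = {0}
'd' @ 1: {1,2,4,6,8}
'b' @ 2: {3,5,6,7}  [accepting]
'b' @ 3: {3,5,6,7}  [accepting]
'b' @ 4: {3,5,6,7}  [accepting]
final: {3,5,6,7}; accept 3 in set

Answer: ACCEPT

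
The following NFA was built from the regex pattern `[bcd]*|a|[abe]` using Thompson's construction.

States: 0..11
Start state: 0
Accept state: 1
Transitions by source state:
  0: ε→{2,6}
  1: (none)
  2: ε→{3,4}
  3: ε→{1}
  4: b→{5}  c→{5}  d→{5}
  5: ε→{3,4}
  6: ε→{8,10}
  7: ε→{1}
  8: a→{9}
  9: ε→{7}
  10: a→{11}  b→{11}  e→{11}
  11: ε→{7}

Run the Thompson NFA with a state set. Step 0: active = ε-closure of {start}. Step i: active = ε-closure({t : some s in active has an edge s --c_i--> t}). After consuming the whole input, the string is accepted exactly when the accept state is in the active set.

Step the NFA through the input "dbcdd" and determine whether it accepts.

Answer: ACCEPT

Steps:
initial (ε-close {0}): {0,1,2,3,4,6,8,10}
'd' @ 1: {1,3,4,5}  (accept∈set)
'b' @ 2: {1,3,4,5}  (accept∈set)
'c' @ 3: {1,3,4,5}  (accept∈set)
'd' @ 4: {1,3,4,5}  (accept∈set)
'd' @ 5: {1,3,4,5}  (accept∈set)
final: {1,3,4,5}; accept 1 in set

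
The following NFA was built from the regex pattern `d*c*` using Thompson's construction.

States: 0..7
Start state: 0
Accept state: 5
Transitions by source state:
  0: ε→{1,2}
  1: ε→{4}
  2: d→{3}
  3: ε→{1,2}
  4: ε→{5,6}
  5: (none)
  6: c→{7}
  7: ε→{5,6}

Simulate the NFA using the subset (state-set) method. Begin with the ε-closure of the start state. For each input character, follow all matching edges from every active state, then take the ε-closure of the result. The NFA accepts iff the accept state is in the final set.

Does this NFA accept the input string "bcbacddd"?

Answer: REJECT

Derivation:
S₀ = ε-closure({0}) = {0,1,2,4,5,6}
'b' @ 1: {}  — dead — no transitions
rest 'cbacddd' ignored (set empty)
end set {} — state 5 not in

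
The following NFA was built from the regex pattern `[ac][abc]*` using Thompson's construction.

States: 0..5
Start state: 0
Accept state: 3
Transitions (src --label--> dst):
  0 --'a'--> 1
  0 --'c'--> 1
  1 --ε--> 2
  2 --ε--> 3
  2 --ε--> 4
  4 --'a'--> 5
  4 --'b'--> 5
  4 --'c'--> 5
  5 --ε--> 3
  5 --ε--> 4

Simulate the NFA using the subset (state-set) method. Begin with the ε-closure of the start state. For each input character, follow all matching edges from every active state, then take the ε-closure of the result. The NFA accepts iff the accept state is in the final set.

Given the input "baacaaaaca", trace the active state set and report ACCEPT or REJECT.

Answer: REJECT

Steps:
initial (ε-close {0}): {0}
'b' @ 1: {}  — no active states
rest 'aacaaaaca' ignored (set empty)
end set {} — state 3 not in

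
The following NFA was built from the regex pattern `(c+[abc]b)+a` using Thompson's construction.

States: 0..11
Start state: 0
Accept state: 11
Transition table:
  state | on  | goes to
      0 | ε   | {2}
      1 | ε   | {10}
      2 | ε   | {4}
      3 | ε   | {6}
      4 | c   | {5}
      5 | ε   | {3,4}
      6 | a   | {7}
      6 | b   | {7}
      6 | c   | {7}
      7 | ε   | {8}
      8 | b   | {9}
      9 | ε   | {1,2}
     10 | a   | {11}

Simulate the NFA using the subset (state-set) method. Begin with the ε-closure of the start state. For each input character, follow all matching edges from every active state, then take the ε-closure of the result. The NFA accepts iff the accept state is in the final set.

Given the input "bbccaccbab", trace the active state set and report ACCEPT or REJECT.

Answer: REJECT

Trace:
S₀ = ε-closure({0}) = {0,2,4}
'b' @ 1: {}  — state set empty
rest 'bccaccbab' ignored (set empty)
final: {}; accept 11 not in set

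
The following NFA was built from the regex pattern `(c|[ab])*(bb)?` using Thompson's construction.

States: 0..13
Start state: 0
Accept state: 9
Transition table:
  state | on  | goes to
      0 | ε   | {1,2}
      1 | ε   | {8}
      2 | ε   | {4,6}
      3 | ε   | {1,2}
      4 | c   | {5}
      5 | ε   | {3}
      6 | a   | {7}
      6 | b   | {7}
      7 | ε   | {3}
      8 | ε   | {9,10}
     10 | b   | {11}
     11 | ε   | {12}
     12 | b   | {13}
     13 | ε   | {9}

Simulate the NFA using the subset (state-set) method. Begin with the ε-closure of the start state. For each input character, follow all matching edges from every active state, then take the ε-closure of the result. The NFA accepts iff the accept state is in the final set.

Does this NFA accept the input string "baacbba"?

Answer: ACCEPT

Trace:
initial (ε-close {0}): {0,1,2,4,6,8,9,10}
'b' @ 1: {1,2,3,4,6,7,8,9,10,11,12}  [accepting]
'a' @ 2: {1,2,3,4,6,7,8,9,10}  [accepting]
'a' @ 3: {1,2,3,4,6,7,8,9,10}  [accepting]
'c' @ 4: {1,2,3,4,5,6,8,9,10}  [accepting]
'b' @ 5: {1,2,3,4,6,7,8,9,10,11,12}  [accepting]
'b' @ 6: {1,2,3,4,6,7,8,9,10,11,12,13}  [accepting]
'a' @ 7: {1,2,3,4,6,7,8,9,10}  [accepting]
end set {1,2,3,4,6,7,8,9,10} — state 9 in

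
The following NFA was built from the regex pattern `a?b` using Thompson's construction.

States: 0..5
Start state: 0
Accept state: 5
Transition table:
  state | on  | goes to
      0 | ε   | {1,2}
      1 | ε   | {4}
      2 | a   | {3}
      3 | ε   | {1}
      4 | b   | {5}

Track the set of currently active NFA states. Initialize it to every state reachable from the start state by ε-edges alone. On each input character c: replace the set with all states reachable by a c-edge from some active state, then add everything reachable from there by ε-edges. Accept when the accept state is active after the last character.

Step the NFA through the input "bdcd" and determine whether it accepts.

initial (ε-close {0}): {0,1,2,4}
'b' @ 1: {5}  ✓accept
'd' @ 2: {}  — dead — no transitions
rest 'cd' ignored (set empty)
end set {} — state 5 not in

Answer: REJECT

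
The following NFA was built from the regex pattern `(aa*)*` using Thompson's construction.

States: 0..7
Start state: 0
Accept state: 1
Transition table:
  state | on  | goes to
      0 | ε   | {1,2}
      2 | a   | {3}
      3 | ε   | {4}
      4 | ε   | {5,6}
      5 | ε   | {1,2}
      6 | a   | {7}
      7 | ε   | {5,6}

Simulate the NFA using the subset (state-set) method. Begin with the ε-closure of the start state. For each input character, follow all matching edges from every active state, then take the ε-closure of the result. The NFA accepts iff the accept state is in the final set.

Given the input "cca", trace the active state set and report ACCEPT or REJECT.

Answer: REJECT

Trace:
start: ε-closure({0}) = {0,1,2}
'c' @ 1: {}  — state set empty
rest 'ca' ignored (set empty)
after full input: {}  (accept=1 not in)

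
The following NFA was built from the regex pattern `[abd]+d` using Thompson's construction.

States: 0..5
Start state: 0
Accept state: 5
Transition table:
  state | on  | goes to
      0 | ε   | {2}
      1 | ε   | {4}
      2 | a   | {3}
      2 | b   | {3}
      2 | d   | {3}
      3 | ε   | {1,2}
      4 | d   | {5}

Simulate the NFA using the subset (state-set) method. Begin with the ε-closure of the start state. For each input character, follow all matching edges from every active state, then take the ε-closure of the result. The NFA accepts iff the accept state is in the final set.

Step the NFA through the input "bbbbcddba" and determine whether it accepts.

initial (ε-close {0}): {0,2}
'b' @ 1: {1,2,3,4}
'b' @ 2: {1,2,3,4}
'b' @ 3: {1,2,3,4}
'b' @ 4: {1,2,3,4}
'c' @ 5: {}  — dead — no transitions
rest 'ddba' ignored (set empty)
end set {} — state 5 not in

Answer: REJECT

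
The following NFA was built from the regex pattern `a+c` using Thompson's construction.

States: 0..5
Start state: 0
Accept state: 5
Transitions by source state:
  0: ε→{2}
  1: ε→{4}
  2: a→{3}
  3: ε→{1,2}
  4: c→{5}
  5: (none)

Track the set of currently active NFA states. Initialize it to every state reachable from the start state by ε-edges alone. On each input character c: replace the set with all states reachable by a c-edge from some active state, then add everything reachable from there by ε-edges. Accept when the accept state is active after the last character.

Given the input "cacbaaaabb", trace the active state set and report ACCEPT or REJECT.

S₀ = ε-closure({0}) = {0,2}
'c' @ 1: {}  — state set empty
rest 'acbaaaabb' ignored (set empty)
end set {} — state 5 not in

Answer: REJECT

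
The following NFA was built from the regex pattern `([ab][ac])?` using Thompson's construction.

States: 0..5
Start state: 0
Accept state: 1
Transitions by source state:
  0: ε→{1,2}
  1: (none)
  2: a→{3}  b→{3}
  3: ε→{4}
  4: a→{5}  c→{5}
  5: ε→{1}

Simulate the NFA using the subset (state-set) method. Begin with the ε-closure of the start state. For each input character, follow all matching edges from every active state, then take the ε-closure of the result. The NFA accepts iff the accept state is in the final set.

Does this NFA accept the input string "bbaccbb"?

initial (ε-close {0}): {0,1,2}
'b' @ 1: {3,4}
'b' @ 2: {}  — state set empty
rest 'accbb' ignored (set empty)
final: {}; accept 1 not in set

Answer: REJECT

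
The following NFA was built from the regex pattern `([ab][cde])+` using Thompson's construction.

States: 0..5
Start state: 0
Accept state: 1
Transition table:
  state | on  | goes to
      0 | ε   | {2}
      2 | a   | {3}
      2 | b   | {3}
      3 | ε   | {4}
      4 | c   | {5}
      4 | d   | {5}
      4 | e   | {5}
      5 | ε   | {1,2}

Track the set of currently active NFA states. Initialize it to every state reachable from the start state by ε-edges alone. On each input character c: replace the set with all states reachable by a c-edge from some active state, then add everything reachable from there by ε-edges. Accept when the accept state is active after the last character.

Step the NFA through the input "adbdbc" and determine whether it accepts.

initial (ε-close {0}): {0,2}
'a' @ 1: {3,4}
'd' @ 2: {1,2,5}  ✓accept
'b' @ 3: {3,4}
'd' @ 4: {1,2,5}  ✓accept
'b' @ 5: {3,4}
'c' @ 6: {1,2,5}  ✓accept
end set {1,2,5} — state 1 in

Answer: ACCEPT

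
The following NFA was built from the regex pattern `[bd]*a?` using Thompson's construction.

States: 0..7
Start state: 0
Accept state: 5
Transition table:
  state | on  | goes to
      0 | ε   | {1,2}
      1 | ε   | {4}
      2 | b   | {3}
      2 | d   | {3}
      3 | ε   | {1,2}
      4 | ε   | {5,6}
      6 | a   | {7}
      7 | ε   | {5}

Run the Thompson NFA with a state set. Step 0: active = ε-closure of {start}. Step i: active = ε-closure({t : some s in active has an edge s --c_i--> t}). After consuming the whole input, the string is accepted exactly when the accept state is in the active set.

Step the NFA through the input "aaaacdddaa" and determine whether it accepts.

initial (ε-close {0}): {0,1,2,4,5,6}
'a' @ 1: {5,7}  ✓accept
'a' @ 2: {}  — state set empty
rest 'aacdddaa' ignored (set empty)
final: {}; accept 5 not in set

Answer: REJECT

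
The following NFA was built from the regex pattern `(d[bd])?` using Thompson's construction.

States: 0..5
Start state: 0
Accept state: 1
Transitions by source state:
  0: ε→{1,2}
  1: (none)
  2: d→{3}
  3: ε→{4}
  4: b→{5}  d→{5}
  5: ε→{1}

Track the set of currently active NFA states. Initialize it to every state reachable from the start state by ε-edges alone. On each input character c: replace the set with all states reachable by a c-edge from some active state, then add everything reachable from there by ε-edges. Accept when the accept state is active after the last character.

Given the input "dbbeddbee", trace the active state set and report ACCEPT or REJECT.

Answer: REJECT

Steps:
S₀ = ε-closure({0}) = {0,1,2}
'd' @ 1: {3,4}
'b' @ 2: {1,5}  (accept∈set)
'b' @ 3: {}  — no active states
rest 'eddbee' ignored (set empty)
after full input: {}  (accept=1 not in)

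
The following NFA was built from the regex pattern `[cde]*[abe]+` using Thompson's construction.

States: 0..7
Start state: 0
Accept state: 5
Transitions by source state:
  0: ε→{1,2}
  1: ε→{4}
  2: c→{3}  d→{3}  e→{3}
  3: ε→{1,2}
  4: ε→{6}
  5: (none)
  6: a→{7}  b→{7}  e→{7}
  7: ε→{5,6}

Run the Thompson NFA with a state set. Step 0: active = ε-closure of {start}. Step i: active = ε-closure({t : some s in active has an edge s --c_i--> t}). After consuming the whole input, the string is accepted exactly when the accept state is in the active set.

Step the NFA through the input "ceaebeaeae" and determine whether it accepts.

initial (ε-close {0}): {0,1,2,4,6}
'c' @ 1: {1,2,3,4,6}
'e' @ 2: {1,2,3,4,5,6,7}  [accepting]
'a' @ 3: {5,6,7}  [accepting]
'e' @ 4: {5,6,7}  [accepting]
'b' @ 5: {5,6,7}  [accepting]
'e' @ 6: {5,6,7}  [accepting]
'a' @ 7: {5,6,7}  [accepting]
'e' @ 8: {5,6,7}  [accepting]
'a' @ 9: {5,6,7}  [accepting]
'e' @ 10: {5,6,7}  [accepting]
end set {5,6,7} — state 5 in

Answer: ACCEPT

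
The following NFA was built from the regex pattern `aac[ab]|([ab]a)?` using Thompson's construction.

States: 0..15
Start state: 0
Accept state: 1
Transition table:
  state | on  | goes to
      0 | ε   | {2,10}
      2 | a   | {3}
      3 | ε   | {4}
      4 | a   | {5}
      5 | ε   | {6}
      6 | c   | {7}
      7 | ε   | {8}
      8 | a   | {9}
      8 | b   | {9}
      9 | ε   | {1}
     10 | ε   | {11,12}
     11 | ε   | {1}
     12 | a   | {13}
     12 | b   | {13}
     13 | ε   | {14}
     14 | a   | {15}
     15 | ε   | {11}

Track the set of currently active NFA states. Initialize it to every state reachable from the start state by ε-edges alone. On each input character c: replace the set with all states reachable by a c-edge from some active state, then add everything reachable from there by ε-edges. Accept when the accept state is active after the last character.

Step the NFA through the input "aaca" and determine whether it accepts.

start: ε-closure({0}) = {0,1,2,10,11,12}
'a' @ 1: {3,4,13,14}
'a' @ 2: {1,5,6,11,15}  ✓accept
'c' @ 3: {7,8}
'a' @ 4: {1,9}  ✓accept
end set {1,9} — state 1 in

Answer: ACCEPT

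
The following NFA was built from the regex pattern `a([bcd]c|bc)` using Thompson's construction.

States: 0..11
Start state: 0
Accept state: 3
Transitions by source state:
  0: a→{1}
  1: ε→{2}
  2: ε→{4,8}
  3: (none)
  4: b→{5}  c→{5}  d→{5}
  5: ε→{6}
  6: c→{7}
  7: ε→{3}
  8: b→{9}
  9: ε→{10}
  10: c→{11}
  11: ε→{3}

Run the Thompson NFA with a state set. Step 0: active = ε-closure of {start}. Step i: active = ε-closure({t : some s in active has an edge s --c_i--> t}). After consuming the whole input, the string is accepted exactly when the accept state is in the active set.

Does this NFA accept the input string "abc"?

S₀ = ε-closure({0}) = {0}
'a' @ 1: {1,2,4,8}
'b' @ 2: {5,6,9,10}
'c' @ 3: {3,7,11}  [accepting]
final: {3,7,11}; accept 3 in set

Answer: ACCEPT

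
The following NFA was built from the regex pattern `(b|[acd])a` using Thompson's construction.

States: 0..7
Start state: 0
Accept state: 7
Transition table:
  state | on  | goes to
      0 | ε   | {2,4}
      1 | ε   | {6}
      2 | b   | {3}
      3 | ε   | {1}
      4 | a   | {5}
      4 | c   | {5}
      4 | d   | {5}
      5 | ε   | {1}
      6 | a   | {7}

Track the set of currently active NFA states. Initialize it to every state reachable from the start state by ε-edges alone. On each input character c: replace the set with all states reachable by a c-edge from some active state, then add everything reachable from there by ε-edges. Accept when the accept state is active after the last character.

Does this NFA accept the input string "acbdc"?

Answer: REJECT

Derivation:
start: ε-closure({0}) = {0,2,4}
'a' @ 1: {1,5,6}
'c' @ 2: {}  — state set empty
rest 'bdc' ignored (set empty)
after full input: {}  (accept=7 not in)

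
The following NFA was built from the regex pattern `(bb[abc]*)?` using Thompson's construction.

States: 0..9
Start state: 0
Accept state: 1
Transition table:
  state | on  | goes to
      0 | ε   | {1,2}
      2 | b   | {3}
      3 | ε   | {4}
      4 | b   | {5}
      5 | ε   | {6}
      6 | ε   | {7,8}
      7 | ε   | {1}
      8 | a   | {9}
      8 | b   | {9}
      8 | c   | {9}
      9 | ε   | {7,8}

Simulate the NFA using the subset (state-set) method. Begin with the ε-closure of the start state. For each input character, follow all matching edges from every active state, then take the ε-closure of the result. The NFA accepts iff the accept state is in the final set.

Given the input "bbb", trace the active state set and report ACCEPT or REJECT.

initial (ε-close {0}): {0,1,2}
'b' @ 1: {3,4}
'b' @ 2: {1,5,6,7,8}  [accepting]
'b' @ 3: {1,7,8,9}  [accepting]
after full input: {1,7,8,9}  (accept=1 in)

Answer: ACCEPT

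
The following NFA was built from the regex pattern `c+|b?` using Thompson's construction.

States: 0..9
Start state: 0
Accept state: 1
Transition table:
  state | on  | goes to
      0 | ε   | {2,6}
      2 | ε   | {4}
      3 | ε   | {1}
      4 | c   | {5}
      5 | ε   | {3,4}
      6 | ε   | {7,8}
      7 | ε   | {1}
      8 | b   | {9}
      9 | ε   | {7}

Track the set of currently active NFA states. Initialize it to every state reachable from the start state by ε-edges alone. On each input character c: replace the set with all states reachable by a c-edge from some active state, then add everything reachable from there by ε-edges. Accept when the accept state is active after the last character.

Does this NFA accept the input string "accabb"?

S₀ = ε-closure({0}) = {0,1,2,4,6,7,8}
'a' @ 1: {}  — state set empty
rest 'ccabb' ignored (set empty)
final: {}; accept 1 not in set

Answer: REJECT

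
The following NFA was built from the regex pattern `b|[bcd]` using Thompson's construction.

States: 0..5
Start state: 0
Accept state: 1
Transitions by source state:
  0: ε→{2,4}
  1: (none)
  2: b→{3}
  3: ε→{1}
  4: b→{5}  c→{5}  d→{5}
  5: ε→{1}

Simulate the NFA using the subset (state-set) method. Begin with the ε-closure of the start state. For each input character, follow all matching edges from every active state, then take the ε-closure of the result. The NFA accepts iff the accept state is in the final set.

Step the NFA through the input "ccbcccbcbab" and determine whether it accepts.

S₀ = ε-closure({0}) = {0,2,4}
'c' @ 1: {1,5}  [accepting]
'c' @ 2: {}  — dead — no transitions
rest 'bcccbcbab' ignored (set empty)
final: {}; accept 1 not in set

Answer: REJECT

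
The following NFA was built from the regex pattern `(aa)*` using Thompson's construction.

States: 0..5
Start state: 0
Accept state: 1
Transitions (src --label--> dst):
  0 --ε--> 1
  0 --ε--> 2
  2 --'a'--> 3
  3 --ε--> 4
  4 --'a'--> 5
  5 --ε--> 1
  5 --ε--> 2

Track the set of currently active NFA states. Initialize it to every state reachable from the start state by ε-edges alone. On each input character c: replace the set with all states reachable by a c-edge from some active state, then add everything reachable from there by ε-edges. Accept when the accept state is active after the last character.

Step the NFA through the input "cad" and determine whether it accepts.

Answer: REJECT

Steps:
start: ε-closure({0}) = {0,1,2}
'c' @ 1: {}  — state set empty
rest 'ad' ignored (set empty)
final: {}; accept 1 not in set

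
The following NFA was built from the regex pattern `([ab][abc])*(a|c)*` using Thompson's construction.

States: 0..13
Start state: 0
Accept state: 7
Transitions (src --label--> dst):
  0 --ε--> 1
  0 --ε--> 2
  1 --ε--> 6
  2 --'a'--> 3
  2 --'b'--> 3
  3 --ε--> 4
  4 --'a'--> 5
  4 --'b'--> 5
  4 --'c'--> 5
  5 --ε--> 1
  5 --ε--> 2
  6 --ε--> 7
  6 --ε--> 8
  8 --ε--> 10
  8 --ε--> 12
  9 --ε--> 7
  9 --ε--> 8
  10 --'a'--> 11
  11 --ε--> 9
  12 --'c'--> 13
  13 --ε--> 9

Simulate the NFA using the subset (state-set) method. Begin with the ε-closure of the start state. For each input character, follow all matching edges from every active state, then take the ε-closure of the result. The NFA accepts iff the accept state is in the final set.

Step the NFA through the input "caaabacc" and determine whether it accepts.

Answer: REJECT

Steps:
start: ε-closure({0}) = {0,1,2,6,7,8,10,12}
'c' @ 1: {7,8,9,10,12,13}  ✓accept
'a' @ 2: {7,8,9,10,11,12}  ✓accept
'a' @ 3: {7,8,9,10,11,12}  ✓accept
'a' @ 4: {7,8,9,10,11,12}  ✓accept
'b' @ 5: {}  — dead — no transitions
rest 'acc' ignored (set empty)
end set {} — state 7 not in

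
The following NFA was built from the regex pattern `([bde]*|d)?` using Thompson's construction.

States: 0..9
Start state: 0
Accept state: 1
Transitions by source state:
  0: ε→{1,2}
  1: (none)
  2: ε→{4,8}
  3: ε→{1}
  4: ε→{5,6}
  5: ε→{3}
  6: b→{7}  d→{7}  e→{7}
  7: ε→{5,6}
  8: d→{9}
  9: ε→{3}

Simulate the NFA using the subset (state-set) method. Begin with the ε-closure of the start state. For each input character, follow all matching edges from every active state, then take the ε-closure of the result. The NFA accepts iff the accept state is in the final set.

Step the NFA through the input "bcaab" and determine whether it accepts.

Answer: REJECT

Trace:
start: ε-closure({0}) = {0,1,2,3,4,5,6,8}
'b' @ 1: {1,3,5,6,7}  [accepting]
'c' @ 2: {}  — state set empty
rest 'aab' ignored (set empty)
after full input: {}  (accept=1 not in)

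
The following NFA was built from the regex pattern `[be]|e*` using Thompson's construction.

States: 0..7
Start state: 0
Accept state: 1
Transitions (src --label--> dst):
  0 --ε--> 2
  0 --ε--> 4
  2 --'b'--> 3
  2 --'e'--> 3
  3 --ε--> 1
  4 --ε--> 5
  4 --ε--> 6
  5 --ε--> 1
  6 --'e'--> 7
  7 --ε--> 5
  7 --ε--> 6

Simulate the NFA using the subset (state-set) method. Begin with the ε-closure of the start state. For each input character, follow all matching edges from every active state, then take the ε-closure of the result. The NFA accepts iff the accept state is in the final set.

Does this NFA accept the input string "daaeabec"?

start: ε-closure({0}) = {0,1,2,4,5,6}
'd' @ 1: {}  — state set empty
rest 'aaeabec' ignored (set empty)
after full input: {}  (accept=1 not in)

Answer: REJECT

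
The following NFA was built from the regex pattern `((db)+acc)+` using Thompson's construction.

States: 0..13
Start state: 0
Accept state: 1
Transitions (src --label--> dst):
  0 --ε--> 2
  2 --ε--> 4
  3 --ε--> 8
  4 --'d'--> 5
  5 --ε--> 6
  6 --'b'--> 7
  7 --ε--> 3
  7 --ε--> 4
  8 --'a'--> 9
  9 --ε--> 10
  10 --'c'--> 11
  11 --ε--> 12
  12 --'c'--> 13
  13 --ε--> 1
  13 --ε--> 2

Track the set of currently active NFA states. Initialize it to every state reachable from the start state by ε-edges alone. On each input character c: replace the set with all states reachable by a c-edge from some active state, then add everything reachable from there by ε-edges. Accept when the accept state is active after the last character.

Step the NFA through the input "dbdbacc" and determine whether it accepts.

S₀ = ε-closure({0}) = {0,2,4}
'd' @ 1: {5,6}
'b' @ 2: {3,4,7,8}
'd' @ 3: {5,6}
'b' @ 4: {3,4,7,8}
'a' @ 5: {9,10}
'c' @ 6: {11,12}
'c' @ 7: {1,2,4,13}  [accepting]
end set {1,2,4,13} — state 1 in

Answer: ACCEPT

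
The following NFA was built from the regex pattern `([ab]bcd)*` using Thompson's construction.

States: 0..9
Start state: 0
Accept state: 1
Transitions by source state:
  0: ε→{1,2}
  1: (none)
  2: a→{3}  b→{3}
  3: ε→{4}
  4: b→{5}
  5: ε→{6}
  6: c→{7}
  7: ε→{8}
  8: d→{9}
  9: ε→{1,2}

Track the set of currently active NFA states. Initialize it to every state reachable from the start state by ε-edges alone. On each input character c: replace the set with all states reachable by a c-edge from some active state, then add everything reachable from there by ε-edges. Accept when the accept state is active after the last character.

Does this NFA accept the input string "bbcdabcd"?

Answer: ACCEPT

Derivation:
S₀ = ε-closure({0}) = {0,1,2}
'b' @ 1: {3,4}
'b' @ 2: {5,6}
'c' @ 3: {7,8}
'd' @ 4: {1,2,9}  [accepting]
'a' @ 5: {3,4}
'b' @ 6: {5,6}
'c' @ 7: {7,8}
'd' @ 8: {1,2,9}  [accepting]
final: {1,2,9}; accept 1 in set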